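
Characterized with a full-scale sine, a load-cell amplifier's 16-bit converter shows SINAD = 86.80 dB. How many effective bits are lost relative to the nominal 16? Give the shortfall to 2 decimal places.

ENOB = (SINAD − 1.76)/6.02 = (86.80 − 1.76)/6.02 = 14.1262 bits.
Shortfall = 16 − 14.1262 = 1.8738 bits.

1.87 bits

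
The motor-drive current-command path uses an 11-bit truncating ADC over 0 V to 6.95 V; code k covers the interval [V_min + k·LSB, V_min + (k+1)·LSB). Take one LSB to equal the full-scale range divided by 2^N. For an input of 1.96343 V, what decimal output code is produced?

Span = 6.95 V. LSB = 6.95 V / 2^11 ≈ 3.394 mV.
code = ⌊(V_in − V_min)/LSB⌋ = ⌊(V_in − V_min) × 2^11 / range⌋
     = ⌊(1.96343 − (0)) × 2048 / 6.95⌋ = ⌊1.96343 × 2048/6.95⌋
     = ⌊578.576⌋ = 578.

578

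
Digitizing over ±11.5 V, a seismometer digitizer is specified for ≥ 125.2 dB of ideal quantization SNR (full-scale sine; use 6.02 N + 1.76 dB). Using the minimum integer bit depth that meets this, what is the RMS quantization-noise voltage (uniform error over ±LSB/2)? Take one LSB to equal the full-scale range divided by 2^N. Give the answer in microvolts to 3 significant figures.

Range = 11.5 − (-11.5) = 23 V.
6.02 N + 1.76 ≥ 125.2 gives N ≥ 20.505, so the minimum integer is 21.
Step size = 23/2097152 V = 10.967 µV.
V_rms = LSB/√12 = 3.17 µV.

3.17 µV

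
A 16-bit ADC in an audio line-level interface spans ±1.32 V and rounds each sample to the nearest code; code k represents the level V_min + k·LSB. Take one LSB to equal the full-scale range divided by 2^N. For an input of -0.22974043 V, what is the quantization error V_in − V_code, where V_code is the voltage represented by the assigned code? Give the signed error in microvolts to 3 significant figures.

The full-scale span is 1.32 − (-1.32) = 2.64 V. LSB = 2.64 V / 2^16 ≈ 40.28 µV.
Position in LSBs: (-0.22974043 − (-1.32)) × 65536/2.64 = 27064.8679; rounding gives k = 27065.
V_code = -1.32 + (27065/65536) × 2.64 = -0.22973510742 V.
e = -0.22974043 − (-0.22973510742) = −5.32 µV.

−5.32 µV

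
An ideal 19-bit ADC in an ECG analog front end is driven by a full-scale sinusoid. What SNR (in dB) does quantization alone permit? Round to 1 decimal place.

116.1 dB

For an ideal N-bit converter with full-scale sine input, SNR = 6.02 N + 1.76 dB. SNR = 6.02 × 19 + 1.76 = 114.38 + 1.76 = 116.14 dB.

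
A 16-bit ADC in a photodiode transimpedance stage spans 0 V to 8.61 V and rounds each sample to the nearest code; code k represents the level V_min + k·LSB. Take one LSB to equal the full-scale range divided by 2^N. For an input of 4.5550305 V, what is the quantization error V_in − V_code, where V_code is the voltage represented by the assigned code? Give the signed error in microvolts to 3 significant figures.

+17.8 µV

V_FS = 8.61 V. LSB = 8.61 V / 2^16 ≈ 131.4 µV.
(4.5550305 − (0)) / LSB = 4.5550305 × 65536/8.61 = 34671.1358. Nearest integer: k = 34671.
V_code = V_min + k × range/2^16 = 0 + 34671 × 8.61/65536 = 4.5550126648 V.
V_in − V_code = 4.5550305 − (4.5550126648) = +17.8 µV.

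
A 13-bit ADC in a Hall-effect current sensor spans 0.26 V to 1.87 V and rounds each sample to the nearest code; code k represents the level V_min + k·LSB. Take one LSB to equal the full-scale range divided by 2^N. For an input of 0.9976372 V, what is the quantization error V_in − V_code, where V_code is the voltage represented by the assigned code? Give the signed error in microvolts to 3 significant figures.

Full-scale range = 1.87 V − (0.26 V) = 1.61 V. LSB = 1.61 V / 2^13 ≈ 196.5 µV.
(0.9976372 − (0.26)) / LSB = 0.7376372 × 8192/1.61 = 3753.2447. Nearest integer: k = 3753.
V_code = 0.26 + (3753/8192) × 1.61 = 0.9975891113 V.
Error = V_in − V_code = 0.9976372 − (0.9975891113) = +48.1 µV.

+48.1 µV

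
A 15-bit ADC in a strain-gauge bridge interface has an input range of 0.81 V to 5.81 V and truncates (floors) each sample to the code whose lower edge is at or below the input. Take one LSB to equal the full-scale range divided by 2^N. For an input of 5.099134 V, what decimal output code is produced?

28109

Span: 5.81 V − (0.81 V) = 5 V. LSB = 5 V / 2^15 ≈ 152.6 µV.
V_in − V_min = 5.099134 − (0.81) = 4.289134 V.
Divide by LSB: 4.289134 × 32768/5 = 28109.2686.
Truncating gives code 28109.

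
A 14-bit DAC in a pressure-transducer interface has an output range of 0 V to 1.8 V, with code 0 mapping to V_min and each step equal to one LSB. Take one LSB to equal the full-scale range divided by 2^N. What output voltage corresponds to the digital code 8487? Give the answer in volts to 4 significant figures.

V_FS = 1.8 V. LSB = 1.8 V / 2^14.
V_out = 0 + 8487 × (1.8/16384) V
      = 0 + 0.932410 = 0.932410 V.

0.9324 V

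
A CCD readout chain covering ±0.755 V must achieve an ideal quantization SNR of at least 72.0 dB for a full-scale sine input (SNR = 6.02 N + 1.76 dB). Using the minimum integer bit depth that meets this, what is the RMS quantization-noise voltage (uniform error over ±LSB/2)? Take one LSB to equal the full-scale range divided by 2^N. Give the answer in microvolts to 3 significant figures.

Range = 0.755 − (-0.755) = 1.51 V.
Required N = ⌈(72.0 − 1.76)/6.02⌉ = ⌈11.668⌉ = 12.
One LSB is 1.51 V / 4096 = 368.65 µV.
σ_q = LSB/√12 = 368.65 µV/3.4641 = 106 µV.

106 µV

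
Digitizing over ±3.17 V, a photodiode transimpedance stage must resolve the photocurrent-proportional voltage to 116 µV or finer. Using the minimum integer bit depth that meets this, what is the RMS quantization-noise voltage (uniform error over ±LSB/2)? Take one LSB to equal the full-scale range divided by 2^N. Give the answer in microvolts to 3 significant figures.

Range = 3.17 − (-3.17) = 6.34 V.
Need 2^N ≥ 6.34 V / 116 µV = 54660 → N_min = 16.
Step size = 6.34/65536 V = 96.741 µV.
V_rms = LSB/√12 = 27.9 µV.

27.9 µV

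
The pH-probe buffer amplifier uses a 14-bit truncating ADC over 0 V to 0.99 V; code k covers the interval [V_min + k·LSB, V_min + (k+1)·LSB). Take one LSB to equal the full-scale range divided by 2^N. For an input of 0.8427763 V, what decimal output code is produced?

13947

Span = 0.99 V. LSB = 0.99 V / 2^14 ≈ 60.42 µV.
V_in − V_min = 0.8427763 − (0) = 0.8427763 V.
Divide by LSB: 0.8427763 × 16384/0.99 = 13947.5221.
Truncating gives code 13947.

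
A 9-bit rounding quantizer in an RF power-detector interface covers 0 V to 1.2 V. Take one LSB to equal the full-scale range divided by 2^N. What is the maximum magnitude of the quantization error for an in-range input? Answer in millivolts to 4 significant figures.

Span = 1.2 V.
LSB = 1.2 V / 2^9 = 2.34375 mV.
A rounding quantizer has |error| ≤ LSB/2 = 1.172 mV.

1.172 mV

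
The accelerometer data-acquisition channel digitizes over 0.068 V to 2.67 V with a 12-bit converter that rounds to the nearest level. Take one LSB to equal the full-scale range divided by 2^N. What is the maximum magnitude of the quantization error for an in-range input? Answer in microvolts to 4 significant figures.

Full-scale range = 2.67 V − (0.068 V) = 2.602 V.
One LSB is 2.602 V / 4096 = 0.635254 mV.
Worst-case error for round-to-nearest is half an LSB: 317.6 µV.

317.6 µV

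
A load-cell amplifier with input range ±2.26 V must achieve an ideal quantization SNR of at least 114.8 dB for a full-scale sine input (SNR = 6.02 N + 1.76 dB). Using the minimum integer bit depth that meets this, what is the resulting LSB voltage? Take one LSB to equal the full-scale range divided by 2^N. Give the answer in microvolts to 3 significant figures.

8.62 µV

Full-scale range = 2.26 V − (-2.26 V) = 4.52 V.
Solving 6.02 N ≥ 114.8 − 1.76: N ≥ 18.777. Round up → N = 19.
LSB = 4.52 V / 2^19 = 8.62 µV.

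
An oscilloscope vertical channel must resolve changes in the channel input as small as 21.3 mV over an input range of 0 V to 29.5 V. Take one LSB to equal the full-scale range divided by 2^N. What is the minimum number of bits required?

Span = 29.5 V.
Need 2^N ≥ 29.5 V / 21.3 mV = 1385 → N_min = 11.

11 bits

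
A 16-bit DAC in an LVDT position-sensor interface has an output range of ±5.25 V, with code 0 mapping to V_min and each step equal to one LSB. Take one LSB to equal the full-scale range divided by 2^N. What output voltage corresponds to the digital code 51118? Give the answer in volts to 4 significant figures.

2.940 V

Range = 5.25 − (-5.25) = 10.5 V. LSB = 10.5 V / 2^16.
Output = V_min + (51118/65536) × range = -5.25 + 0.779999 × 10.5 V
      = -5.25 + 8.18999 = 2.93999 V.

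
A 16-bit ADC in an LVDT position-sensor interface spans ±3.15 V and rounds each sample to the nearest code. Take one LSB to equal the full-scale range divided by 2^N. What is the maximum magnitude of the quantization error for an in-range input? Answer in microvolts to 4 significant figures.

48.07 µV

Full-scale range = 3.15 V − (-3.15 V) = 6.3 V.
LSB = 6.3 V ÷ 2^16 = 6.3/65536 V = 96.1304 µV.
|e|_max = LSB/2 = 48.07 µV.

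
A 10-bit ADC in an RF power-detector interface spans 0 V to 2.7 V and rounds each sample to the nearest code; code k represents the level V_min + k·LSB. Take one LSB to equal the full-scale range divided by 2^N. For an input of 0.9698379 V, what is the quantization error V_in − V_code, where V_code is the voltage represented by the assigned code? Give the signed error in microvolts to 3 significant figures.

−475 µV

V_FS = 2.7 V. LSB = 2.7 V / 2^10 ≈ 2.637 mV.
(0.9698379 − (0)) / LSB = 0.9698379 × 1024/2.7 = 367.8200. Nearest integer: k = 368.
V_code = 0 + (368/1024) × 2.7 = 0.9703125000 V.
Error = V_in − V_code = 0.9698379 − (0.9703125000) = −475 µV.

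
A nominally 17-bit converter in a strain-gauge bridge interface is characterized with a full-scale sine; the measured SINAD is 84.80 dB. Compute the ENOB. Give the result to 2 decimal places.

13.79 bits

ENOB = (84.80 − 1.76)/6.02 = 13.7940 bits.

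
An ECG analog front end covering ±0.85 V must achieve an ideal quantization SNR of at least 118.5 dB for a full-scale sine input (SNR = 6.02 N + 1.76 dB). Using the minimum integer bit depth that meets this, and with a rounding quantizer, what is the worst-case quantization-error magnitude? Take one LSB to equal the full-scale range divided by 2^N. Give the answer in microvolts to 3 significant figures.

0.811 µV

The full-scale span is 0.85 − (-0.85) = 1.7 V.
Required N = ⌈(118.5 − 1.76)/6.02⌉ = ⌈19.392⌉ = 20.
LSB = 1.7 V / 2^20 = 1.6212 µV.
Max error for round-to-nearest is LSB/2 = 0.811 µV.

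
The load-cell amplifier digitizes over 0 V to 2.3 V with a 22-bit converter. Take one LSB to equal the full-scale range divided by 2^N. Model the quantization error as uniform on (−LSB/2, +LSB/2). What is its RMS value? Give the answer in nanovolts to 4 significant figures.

Span = 2.3 V.
One LSB is 2.3 V / 4194304 = 0.548363 µV.
σ_q = LSB/√12 = 0.548363 µV/3.4641 = 158.3 nV.

158.3 nV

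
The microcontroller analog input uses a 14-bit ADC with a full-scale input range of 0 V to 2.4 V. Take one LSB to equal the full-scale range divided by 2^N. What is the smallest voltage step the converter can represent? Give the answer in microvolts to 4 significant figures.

V_FS = 2.4 V.
Number of codes = 2^14 = 16384.
LSB = 2.4 V ÷ 2^14 = 2.4/16384 V = 146.5 µV.

146.5 µV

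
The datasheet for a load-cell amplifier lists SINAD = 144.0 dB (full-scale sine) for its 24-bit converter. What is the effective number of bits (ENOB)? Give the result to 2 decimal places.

ENOB = (SINAD − 1.76) / 6.02 = (144.0 − 1.76) / 6.02 = 142.24 / 6.02 = 23.6279.

23.63 bits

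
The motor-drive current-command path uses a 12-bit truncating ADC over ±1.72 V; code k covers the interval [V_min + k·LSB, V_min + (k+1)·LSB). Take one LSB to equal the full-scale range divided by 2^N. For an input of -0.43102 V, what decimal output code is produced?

1534

Range = 1.72 − (-1.72) = 3.44 V. LSB = 3.44 V / 2^12 ≈ 0.8398 mV.
code = ⌊(V_in − V_min)/LSB⌋ = ⌊(V_in − V_min) × 2^12 / range⌋
     = ⌊(-0.43102 − (-1.72)) × 4096 / 3.44⌋ = ⌊1.28898 × 4096/3.44⌋
     = ⌊1534.785⌋ = 1534.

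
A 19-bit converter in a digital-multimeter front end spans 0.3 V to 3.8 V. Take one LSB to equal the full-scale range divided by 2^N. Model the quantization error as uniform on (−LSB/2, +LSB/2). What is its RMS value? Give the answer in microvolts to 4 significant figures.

1.927 µV

Range = 3.8 − (0.3) = 3.5 V.
One LSB is 3.5 V / 524288 = 6.67572 µV.
For a uniform distribution on [−LSB/2, +LSB/2], V_rms = LSB/√12 = 6.67572 µV/3.4641 = 1.927 µV.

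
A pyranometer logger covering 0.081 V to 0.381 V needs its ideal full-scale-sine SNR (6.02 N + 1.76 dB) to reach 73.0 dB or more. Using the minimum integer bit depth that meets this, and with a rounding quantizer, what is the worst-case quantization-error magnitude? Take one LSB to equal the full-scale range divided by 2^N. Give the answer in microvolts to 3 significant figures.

36.6 µV

Full-scale range = 0.381 V − (0.081 V) = 0.3 V.
Required N = ⌈(73.0 − 1.76)/6.02⌉ = ⌈11.834⌉ = 12.
LSB = 0.3 V / 2^12 = 73.242 µV.
Max error for round-to-nearest is LSB/2 = 36.6 µV.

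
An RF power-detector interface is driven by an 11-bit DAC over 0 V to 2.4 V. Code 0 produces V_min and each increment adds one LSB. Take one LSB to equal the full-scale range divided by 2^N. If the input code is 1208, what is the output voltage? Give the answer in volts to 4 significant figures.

Full-scale range = 2.4 V. LSB = 2.4 V / 2^11.
V_out = 0 + 1208 × (2.4/2048) V
      = 0 + 1.41563 = 1.41563 V.

1.416 V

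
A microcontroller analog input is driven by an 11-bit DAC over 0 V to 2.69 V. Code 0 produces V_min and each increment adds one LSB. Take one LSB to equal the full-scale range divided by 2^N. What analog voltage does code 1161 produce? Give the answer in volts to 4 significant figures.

Full-scale range = 2.69 V. LSB = 2.69 V / 2^11.
V_out = V_min + code × LSB = 0 V + 1161 × 2.69 V / 2048
      = 0 + 1.52495 = 1.52495 V.

1.525 V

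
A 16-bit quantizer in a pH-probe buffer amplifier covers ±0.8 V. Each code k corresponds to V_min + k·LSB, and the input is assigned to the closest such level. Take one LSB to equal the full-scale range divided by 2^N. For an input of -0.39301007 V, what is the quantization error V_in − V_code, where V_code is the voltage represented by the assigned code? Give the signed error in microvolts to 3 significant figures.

+7.51 µV

The full-scale span is 0.8 − (-0.8) = 1.6 V. LSB = 1.6 V / 2^16 ≈ 24.41 µV.
(V_in − V_min)/LSB = (-0.39301007 − (-0.8)) × 65536/1.6 = 16670.3075 → nearest code k = 16670.
V_code = -0.8 + (16670/65536) × 1.6 = -0.39301757813 V.
V_in − V_code = -0.39301007 − (-0.39301757813) = +7.51 µV.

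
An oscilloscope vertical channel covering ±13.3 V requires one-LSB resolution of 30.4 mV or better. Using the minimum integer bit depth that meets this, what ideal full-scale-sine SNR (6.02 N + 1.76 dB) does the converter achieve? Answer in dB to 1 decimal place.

Span: 13.3 V − (-13.3 V) = 26.6 V.
Need 2^N ≥ 26.6 V / 30.4 mV = 875.0 → N_min = 10.
Ideal SNR at N = 10: 6.02·10 + 1.76 = 62.0 dB.

62.0 dB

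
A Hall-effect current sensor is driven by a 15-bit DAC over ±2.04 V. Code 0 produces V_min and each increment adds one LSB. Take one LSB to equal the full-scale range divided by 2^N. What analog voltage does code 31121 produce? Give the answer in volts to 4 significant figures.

1.835 V

The full-scale span is 2.04 − (-2.04) = 4.08 V. LSB = 4.08 V / 2^15.
V_out = V_min + code × LSB = -2.04 V + 31121 × 4.08 V / 32768
      = -2.04 + 3.87493 = 1.83493 V.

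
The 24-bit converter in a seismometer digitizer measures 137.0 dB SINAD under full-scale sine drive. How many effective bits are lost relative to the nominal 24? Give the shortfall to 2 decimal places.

1.53 bits

N_eff = (137.0 − 1.76)/6.02 = 22.4651 bits.
Shortfall = 24 − 22.4651 = 1.5349 bits.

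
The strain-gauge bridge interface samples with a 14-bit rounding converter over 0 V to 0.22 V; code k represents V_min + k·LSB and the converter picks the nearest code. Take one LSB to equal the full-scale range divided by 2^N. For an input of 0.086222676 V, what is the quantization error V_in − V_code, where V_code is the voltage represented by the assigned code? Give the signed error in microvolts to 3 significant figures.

+3.19 µV

Span = 0.22 V. LSB = 0.22 V / 2^14 ≈ 13.43 µV.
Position in LSBs: (0.086222676 − (0)) × 16384/0.22 = 6421.2378; rounding gives k = 6421.
V_code = V_min + k × range/2^14 = 0 + 6421 × 0.22/16384 = 0.086219482422 V.
Error = V_in − V_code = 0.086222676 − (0.086219482422) = +3.19 µV.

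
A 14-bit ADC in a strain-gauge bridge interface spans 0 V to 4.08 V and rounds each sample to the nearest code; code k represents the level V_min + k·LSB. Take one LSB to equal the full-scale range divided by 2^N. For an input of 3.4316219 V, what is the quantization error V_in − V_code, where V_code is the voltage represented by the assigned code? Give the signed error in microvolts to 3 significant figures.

+78.9 µV

V_FS = 4.08 V. LSB = 4.08 V / 2^14 ≈ 249.0 µV.
Position in LSBs: (3.4316219 − (0)) × 16384/4.08 = 13780.3170; rounding gives k = 13780.
Reconstructed level: 0 + 13780 × 4.08/16384 V = 3.4315429688 V.
e = 3.4316219 − (3.4315429688) = +78.9 µV.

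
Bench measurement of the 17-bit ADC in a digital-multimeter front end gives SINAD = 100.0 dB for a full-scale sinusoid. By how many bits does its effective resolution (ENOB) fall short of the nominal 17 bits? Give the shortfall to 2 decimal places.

N_eff = (100.0 − 1.76)/6.02 = 16.3189 bits.
17 − 16.3189 = 0.68 bits below nominal.

0.68 bits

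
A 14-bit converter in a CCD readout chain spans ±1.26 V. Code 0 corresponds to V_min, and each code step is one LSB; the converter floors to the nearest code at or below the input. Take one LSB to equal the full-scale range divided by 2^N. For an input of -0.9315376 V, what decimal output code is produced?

2135

The full-scale span is 1.26 − (-1.26) = 2.52 V. LSB = 2.52 V / 2^14 ≈ 153.8 µV.
code = ⌊(V_in − V_min)/LSB⌋ = ⌊(V_in − V_min) × 2^14 / range⌋
     = ⌊(-0.9315376 − (-1.26)) × 16384 / 2.52⌋ = ⌊0.3284624 × 16384/2.52⌋
     = ⌊2135.527⌋ = 2135.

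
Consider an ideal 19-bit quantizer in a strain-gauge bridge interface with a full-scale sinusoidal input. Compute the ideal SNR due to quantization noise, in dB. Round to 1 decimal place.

116.1 dB

For an ideal N-bit converter with full-scale sine input, SNR = 6.02 N + 1.76 dB. SNR = 6.02 × 19 + 1.76 = 114.38 + 1.76 = 116.14 dB.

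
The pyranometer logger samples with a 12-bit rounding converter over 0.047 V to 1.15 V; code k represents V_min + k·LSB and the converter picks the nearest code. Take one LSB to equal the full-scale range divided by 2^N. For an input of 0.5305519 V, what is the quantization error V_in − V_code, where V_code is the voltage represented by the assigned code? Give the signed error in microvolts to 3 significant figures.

−87.7 µV

Range = 1.15 − (0.047) = 1.103 V. LSB = 1.103 V / 2^12 ≈ 269.3 µV.
Position in LSBs: (0.5305519 − (0.047)) × 4096/1.103 = 1795.6741; rounding gives k = 1796.
V_code = 0.047 + (1796/4096) × 1.103 = 0.5306396484 V.
e = 0.5305519 − (0.5306396484) = −87.7 µV.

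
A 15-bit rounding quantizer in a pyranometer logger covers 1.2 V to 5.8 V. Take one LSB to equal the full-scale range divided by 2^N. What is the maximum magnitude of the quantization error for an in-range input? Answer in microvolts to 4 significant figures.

Full-scale range = 5.8 V − (1.2 V) = 4.6 V.
One LSB is 4.6 V / 32768 = 140.381 µV.
A rounding quantizer has |error| ≤ LSB/2 = 70.19 µV.

70.19 µV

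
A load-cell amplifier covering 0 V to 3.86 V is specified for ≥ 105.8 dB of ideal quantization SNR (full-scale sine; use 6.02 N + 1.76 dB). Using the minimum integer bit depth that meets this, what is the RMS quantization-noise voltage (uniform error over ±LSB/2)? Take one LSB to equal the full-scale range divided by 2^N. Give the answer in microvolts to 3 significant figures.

Full-scale range = 3.86 V.
6.02 N + 1.76 ≥ 105.8 gives N ≥ 17.282, so the minimum integer is 18.
LSB = 3.86 V / 2^18 = 14.725 µV.
RMS noise = LSB/√12 = 4.25 µV.

4.25 µV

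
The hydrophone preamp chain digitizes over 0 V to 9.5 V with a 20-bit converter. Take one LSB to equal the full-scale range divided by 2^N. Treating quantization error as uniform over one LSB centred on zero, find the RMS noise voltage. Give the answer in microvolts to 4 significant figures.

2.615 µV

Full-scale range = 9.5 V.
One LSB is 9.5 V / 1048576 = 9.05991 µV.
V_rms = LSB/√12 = 9.05991 µV / √12 = 2.615 µV.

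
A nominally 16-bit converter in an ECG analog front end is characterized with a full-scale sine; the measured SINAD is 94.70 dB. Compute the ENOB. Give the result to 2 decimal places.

(94.70 − 1.76) / 6.02 = 92.94/6.02 = 15.4385 effective bits.

15.44 bits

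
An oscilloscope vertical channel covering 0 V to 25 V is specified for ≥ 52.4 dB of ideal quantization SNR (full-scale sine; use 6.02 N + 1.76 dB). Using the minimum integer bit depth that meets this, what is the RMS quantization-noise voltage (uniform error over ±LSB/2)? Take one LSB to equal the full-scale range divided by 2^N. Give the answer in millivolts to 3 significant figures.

14.1 mV

Full-scale range = 25 V.
6.02 N + 1.76 ≥ 52.4 gives N ≥ 8.412, so the minimum integer is 9.
LSB = 25 V / 2^9 = 48.828 mV.
RMS noise = LSB/√12 = 14.1 mV.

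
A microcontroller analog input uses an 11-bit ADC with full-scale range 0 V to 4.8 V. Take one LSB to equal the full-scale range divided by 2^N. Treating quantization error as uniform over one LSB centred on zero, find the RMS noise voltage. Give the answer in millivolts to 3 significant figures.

0.677 mV

V_FS = 4.8 V.
Step size = 4.8/2048 V = 2.3438 mV.
V_rms = LSB/√12 = 2.3438 mV / √12 = 0.677 mV.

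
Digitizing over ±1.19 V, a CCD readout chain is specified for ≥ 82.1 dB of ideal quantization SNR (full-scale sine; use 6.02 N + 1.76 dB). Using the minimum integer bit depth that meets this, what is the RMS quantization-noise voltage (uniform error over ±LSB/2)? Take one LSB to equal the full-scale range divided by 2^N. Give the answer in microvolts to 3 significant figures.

The full-scale span is 1.19 − (-1.19) = 2.38 V.
N ≥ (82.1 − 1.76)/6.02 = 13.346 → N_min = 14.
LSB = 2.38 V ÷ 2^14 = 2.38/16384 V = 145.26 µV.
RMS noise = LSB/√12 = 41.9 µV.

41.9 µV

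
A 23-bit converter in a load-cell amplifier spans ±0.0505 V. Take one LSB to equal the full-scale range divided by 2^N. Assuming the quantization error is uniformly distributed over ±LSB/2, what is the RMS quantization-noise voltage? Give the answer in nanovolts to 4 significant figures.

3.476 nV

Full-scale range = 0.0505 V − (-0.0505 V) = 0.101 V.
One LSB is 0.101 V / 8388608 = 12.0401 nV.
For a uniform distribution on [−LSB/2, +LSB/2], V_rms = LSB/√12 = 12.0401 nV/3.4641 = 3.476 nV.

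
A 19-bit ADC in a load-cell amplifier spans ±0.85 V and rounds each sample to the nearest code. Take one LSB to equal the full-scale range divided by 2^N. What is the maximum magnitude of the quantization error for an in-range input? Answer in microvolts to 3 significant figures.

1.62 µV

The full-scale span is 0.85 − (-0.85) = 1.7 V.
Step size = 1.7/524288 V = 3.2425 µV.
|e|_max = LSB/2 = 1.62 µV.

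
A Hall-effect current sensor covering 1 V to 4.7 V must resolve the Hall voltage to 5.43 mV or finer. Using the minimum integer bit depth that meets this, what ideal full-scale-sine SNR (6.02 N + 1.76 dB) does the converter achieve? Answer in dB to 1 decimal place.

The full-scale span is 4.7 − (1) = 3.7 V.
Levels needed ≥ 3.7/5.43 mV = 681.4. 2^10 = 1024 suffices, so N_min = 10.
6.02(10) + 1.76 = 61.96 dB.

62.0 dB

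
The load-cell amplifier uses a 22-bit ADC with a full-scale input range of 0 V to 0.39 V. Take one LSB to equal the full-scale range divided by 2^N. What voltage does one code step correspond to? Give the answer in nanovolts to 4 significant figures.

V_FS = 0.39 V.
2^22 = 4194304 levels.
LSB = 0.39 V / 2^22 = 92.98 nV.

92.98 nV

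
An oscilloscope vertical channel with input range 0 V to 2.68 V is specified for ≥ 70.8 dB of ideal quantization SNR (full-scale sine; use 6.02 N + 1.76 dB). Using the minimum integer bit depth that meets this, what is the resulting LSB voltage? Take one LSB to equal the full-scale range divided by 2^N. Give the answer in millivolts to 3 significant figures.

Span = 2.68 V.
Solving 6.02 N ≥ 70.8 − 1.76: N ≥ 11.468. Round up → N = 12.
LSB = 2.68 V ÷ 2^12 = 2.68/4096 V = 0.654 mV.

0.654 mV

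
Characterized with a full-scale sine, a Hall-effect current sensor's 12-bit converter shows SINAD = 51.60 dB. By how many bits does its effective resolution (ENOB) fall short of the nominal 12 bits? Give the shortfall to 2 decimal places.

3.72 bits

Effective bits = (51.60 − 1.76)/6.02 = 8.2791.
Lost resolution: 12 − 8.2791 = 3.7209 bits.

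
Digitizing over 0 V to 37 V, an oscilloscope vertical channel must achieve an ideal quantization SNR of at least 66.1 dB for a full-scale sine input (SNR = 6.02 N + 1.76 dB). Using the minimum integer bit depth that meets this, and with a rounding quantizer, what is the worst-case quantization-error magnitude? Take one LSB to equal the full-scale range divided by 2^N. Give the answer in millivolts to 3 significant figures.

Full-scale range = 37 V.
Solving 6.02 N ≥ 66.1 − 1.76: N ≥ 10.688. Round up → N = 11.
LSB = 37 V ÷ 2^11 = 37/2048 V = 18.066 mV.
|e|_max = LSB/2 = 9.03 mV.

9.03 mV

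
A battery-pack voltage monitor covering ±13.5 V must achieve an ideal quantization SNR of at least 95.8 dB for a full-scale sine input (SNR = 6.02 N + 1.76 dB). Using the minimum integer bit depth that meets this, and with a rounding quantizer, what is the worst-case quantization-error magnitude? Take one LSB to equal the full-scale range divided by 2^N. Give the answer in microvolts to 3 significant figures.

206 µV

The full-scale span is 13.5 − (-13.5) = 27 V.
Required N = ⌈(95.8 − 1.76)/6.02⌉ = ⌈15.621⌉ = 16.
One LSB is 27 V / 65536 = 411.99 µV.
|e|_max = LSB/2 = 206 µV.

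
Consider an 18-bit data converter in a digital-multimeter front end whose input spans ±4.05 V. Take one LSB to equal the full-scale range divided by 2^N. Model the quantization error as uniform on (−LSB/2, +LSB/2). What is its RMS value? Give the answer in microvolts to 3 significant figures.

Range = 4.05 − (-4.05) = 8.1 V.
One LSB is 8.1 V / 262144 = 30.899 µV.
σ_q = LSB/√12 = 30.899 µV/3.4641 = 8.92 µV.

8.92 µV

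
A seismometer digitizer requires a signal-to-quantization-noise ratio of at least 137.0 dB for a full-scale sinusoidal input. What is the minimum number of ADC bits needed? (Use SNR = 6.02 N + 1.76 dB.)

23 bits

Solving 6.02 N ≥ 137.0 − 1.76: N ≥ 22.465. Round up → N = 23.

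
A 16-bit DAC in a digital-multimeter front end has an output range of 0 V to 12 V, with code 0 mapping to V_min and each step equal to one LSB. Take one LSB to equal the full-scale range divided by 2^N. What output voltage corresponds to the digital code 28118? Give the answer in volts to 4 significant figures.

5.149 V

V_FS = 12 V. LSB = 12 V / 2^16.
V_out = V_min + code × LSB = 0 V + 28118 × 12 V / 65536
      = 0 V + 5.14856 V = 5.14856 V.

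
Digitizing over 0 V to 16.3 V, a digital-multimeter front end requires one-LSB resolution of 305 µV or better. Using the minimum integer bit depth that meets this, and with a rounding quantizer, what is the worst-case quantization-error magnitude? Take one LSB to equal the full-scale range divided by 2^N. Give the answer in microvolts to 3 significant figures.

V_FS = 16.3 V.
Levels needed ≥ 16.3/305 µV = 53440. 2^16 = 65536 suffices, so N_min = 16.
One LSB is 16.3 V / 65536 = 248.72 µV.
Half an LSB is 124 µV.

124 µV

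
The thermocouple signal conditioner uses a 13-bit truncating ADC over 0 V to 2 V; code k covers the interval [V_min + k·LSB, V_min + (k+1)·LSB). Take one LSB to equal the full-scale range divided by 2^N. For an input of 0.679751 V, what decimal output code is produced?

Span = 2 V. LSB = 2 V / 2^13 ≈ 244.1 µV.
V_in − V_min = 0.679751 − (0) = 0.679751 V.
Divide by LSB: 0.679751 × 8192/2 = 2784.2601.
Truncating gives code 2784.

2784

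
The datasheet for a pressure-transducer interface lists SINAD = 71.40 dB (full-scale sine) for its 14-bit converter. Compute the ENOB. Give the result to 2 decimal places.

11.57 bits

ENOB = (71.40 − 1.76)/6.02 = 11.5681 bits.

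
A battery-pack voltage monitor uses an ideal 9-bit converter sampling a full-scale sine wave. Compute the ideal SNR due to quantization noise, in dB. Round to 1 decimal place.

For an ideal N-bit converter with full-scale sine input, SNR = 6.02 N + 1.76 dB. SNR = 6.02 × 9 + 1.76 = 54.18 + 1.76 = 55.94 dB.

55.9 dB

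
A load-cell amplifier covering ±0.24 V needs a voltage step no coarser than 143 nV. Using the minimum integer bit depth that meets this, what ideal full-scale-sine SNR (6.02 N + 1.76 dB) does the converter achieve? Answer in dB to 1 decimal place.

The full-scale span is 0.24 − (-0.24) = 0.48 V.
Need 2^N ≥ 0.48 V / 143 nV = 3.357e6 → N_min = 22.
SNR = 6.02 × 22 + 1.76 = 134.20 dB.

134.2 dB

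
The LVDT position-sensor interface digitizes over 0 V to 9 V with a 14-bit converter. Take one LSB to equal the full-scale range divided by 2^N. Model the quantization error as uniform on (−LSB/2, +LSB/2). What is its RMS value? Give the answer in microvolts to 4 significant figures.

V_FS = 9 V.
LSB = 9 V / 2^14 = 0.549316 mV.
V_rms = LSB/√12 = 0.549316 mV / √12 = 158.6 µV.

158.6 µV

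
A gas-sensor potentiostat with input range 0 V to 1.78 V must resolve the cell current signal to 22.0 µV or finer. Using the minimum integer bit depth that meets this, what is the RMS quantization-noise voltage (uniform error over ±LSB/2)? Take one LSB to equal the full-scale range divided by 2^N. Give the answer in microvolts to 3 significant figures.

3.92 µV

Full-scale range = 1.78 V.
Required number of levels: 1.78/22.0 µV = 80909; smallest N with 2^N ≥ that is 17.
LSB = 1.78 V ÷ 2^17 = 1.78/131072 V = 13.580 µV.
RMS noise = LSB/√12 = 3.92 µV.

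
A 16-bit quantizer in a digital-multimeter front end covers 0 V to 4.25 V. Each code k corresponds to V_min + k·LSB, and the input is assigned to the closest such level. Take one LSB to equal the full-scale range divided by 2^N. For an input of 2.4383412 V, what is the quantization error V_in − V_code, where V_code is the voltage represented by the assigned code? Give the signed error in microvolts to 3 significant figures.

−13.3 µV

Range is 4.25 V. LSB = 4.25 V / 2^16 ≈ 64.85 µV.
(2.4383412 − (0)) / LSB = 2.4383412 × 65536/4.25 = 37599.7950. Nearest integer: k = 37600.
V_code = V_min + k × range/2^16 = 0 + 37600 × 4.25/65536 = 2.4383544922 V.
V_in − V_code = 2.4383412 − (2.4383544922) = −13.3 µV.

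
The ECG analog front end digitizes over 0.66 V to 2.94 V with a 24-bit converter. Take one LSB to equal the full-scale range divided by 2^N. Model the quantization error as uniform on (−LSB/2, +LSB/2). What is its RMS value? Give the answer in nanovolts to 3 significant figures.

Span: 2.94 V − (0.66 V) = 2.28 V.
LSB = 2.28 V ÷ 2^24 = 2.28/16777216 V = 135.90 nV.
σ_q = LSB/√12 = 135.90 nV/3.4641 = 39.2 nV.

39.2 nV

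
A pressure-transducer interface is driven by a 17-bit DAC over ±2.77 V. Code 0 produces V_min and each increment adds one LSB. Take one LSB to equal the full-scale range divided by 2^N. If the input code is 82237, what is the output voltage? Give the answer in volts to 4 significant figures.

0.7059 V

The full-scale span is 2.77 − (-2.77) = 5.54 V. LSB = 5.54 V / 2^17.
Output = V_min + (82237/131072) × range = -2.77 + 0.627419 × 5.54 V
      = -2.77 + 3.47590 = 0.705899 V.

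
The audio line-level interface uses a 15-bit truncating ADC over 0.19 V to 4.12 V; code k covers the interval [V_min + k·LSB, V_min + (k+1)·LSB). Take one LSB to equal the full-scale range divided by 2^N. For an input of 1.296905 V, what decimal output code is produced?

9229

Full-scale range = 4.12 V − (0.19 V) = 3.93 V. LSB = 3.93 V / 2^15 ≈ 119.9 µV.
(V_in − V_min) × 2^15/range = (1.296905 − (0.19)) × 32768/3.93 = 9229.278.
Floor → code = 9229.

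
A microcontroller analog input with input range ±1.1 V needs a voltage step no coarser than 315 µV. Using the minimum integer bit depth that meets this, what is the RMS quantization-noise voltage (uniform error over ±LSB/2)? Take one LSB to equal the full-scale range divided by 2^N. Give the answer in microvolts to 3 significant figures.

The full-scale span is 1.1 − (-1.1) = 2.2 V.
Required number of levels: 2.2/315 µV = 6984.1; smallest N with 2^N ≥ that is 13.
Step size = 2.2/8192 V = 268.55 µV.
RMS noise = LSB/√12 = 77.5 µV.

77.5 µV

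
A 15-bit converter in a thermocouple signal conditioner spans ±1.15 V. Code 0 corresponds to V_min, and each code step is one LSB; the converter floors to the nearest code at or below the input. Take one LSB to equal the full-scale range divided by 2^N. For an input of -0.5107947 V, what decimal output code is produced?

Range = 1.15 − (-1.15) = 2.3 V. LSB = 2.3 V / 2^15 ≈ 70.19 µV.
(V_in − V_min) × 2^15/range = (-0.5107947 − (-1.15)) × 32768/2.3 = 9106.730.
Floor → code = 9106.

9106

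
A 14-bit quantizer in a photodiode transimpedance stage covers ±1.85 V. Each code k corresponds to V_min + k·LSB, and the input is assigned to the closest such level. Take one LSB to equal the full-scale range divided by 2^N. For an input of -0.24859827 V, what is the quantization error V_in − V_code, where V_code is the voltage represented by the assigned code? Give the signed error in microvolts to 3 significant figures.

+40.6 µV

Range = 1.85 − (-1.85) = 3.7 V. LSB = 3.7 V / 2^14 ≈ 225.8 µV.
(-0.24859827 − (-1.85)) / LSB = 1.60140173 × 16384/3.7 = 7091.1800. Nearest integer: k = 7091.
V_code = V_min + k × range/2^14 = -1.85 + 7091 × 3.7/16384 = -0.24863891602 V.
V_in − V_code = -0.24859827 − (-0.24863891602) = +40.6 µV.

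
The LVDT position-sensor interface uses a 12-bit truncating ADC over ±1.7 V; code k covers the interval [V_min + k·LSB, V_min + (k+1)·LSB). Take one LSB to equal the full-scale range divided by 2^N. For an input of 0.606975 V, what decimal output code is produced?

2779

Span: 1.7 V − (-1.7 V) = 3.4 V. LSB = 3.4 V / 2^12 ≈ 0.8301 mV.
V_in − V_min = 0.606975 − (-1.7) = 2.306975 V.
Divide by LSB: 2.306975 × 4096/3.4 = 2779.2264.
Truncating gives code 2779.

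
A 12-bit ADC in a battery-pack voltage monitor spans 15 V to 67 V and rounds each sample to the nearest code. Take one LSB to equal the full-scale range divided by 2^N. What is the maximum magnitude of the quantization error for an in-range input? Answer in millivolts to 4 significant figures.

6.348 mV

Full-scale range = 67 V − (15 V) = 52 V.
One LSB is 52 V / 4096 = 12.6953 mV.
|e|_max = LSB/2 = 6.348 mV.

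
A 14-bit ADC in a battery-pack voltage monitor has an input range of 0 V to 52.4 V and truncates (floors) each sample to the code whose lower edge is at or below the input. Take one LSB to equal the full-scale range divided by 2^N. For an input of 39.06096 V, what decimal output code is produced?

Full-scale range = 52.4 V. LSB = 52.4 V / 2^14 ≈ 3.198 mV.
V_in − V_min = 39.06096 − (0) = 39.06096 V.
Divide by LSB: 39.06096 × 16384/52.4 = 12213.2589.
Truncating gives code 12213.

12213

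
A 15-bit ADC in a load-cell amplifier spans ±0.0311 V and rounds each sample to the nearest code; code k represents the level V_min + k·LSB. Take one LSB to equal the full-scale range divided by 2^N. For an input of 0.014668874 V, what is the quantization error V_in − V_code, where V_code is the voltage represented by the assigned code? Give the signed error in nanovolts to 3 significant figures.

−364 nV

Range = 0.0311 − (-0.0311) = 0.0622 V. LSB = 0.0622 V / 2^15 ≈ 1.898 µV.
(V_in − V_min)/LSB = (0.014668874 − (-0.0311)) × 32768/0.0622 = 24111.8081 → nearest code k = 24112.
V_code = -0.0311 + (24112/32768) × 0.0622 = 0.014669238281 V.
V_in − V_code = 0.014668874 − (0.014669238281) = −364 nV.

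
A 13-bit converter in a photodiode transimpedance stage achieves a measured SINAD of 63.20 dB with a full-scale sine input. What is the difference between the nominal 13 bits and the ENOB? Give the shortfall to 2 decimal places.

2.79 bits

Effective bits = (63.20 − 1.76)/6.02 = 10.2060.
Shortfall = 13 − 10.2060 = 2.7940 bits.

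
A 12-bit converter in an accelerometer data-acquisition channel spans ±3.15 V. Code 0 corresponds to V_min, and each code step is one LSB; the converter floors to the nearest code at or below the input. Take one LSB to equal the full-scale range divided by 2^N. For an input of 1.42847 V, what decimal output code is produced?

2976

Span: 3.15 V − (-3.15 V) = 6.3 V. LSB = 6.3 V / 2^12 ≈ 1.538 mV.
code = ⌊(V_in − V_min)/LSB⌋ = ⌊(V_in − V_min) × 2^12 / range⌋
     = ⌊(1.42847 − (-3.15)) × 4096 / 6.3⌋ = ⌊4.57847 × 4096/6.3⌋
     = ⌊2976.732⌋ = 2976.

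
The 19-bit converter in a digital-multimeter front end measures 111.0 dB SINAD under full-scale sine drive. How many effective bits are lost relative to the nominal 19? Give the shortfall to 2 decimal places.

ENOB = (SINAD − 1.76)/6.02 = (111.0 − 1.76)/6.02 = 18.1462 bits.
Shortfall = 19 − 18.1462 = 0.8538 bits.

0.85 bits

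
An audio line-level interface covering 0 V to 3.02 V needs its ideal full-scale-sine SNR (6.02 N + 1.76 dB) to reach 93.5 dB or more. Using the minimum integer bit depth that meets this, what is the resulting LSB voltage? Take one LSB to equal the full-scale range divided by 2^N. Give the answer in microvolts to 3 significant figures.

46.1 µV

V_FS = 3.02 V.
6.02 N + 1.76 ≥ 93.5 gives N ≥ 15.239, so the minimum integer is 16.
LSB = 3.02 V / 2^16 = 46.1 µV.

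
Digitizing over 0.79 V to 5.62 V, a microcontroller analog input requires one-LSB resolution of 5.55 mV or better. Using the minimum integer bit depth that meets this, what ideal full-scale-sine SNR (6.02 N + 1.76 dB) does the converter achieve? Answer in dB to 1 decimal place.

62.0 dB

Range = 5.62 − (0.79) = 4.83 V.
Required number of levels: 4.83/5.55 mV = 870.27; smallest N with 2^N ≥ that is 10.
Ideal SNR at N = 10: 6.02·10 + 1.76 = 62.0 dB.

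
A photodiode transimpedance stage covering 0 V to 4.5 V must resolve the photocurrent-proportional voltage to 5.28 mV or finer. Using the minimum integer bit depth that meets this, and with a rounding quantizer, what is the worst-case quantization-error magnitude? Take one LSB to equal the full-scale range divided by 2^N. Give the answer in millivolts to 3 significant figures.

2.20 mV

V_FS = 4.5 V.
4.5 V / 5.28 mV = 852.3. Since 2^9 = 512 and 2^10 = 1024, N = 10.
One LSB is 4.5 V / 1024 = 4.3945 mV.
Half an LSB is 2.20 mV.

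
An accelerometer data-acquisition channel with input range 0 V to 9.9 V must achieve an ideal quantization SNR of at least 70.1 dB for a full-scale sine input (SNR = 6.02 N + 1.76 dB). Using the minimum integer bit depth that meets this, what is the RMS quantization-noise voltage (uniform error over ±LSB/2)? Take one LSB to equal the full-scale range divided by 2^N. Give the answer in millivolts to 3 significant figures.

0.698 mV

V_FS = 9.9 V.
N ≥ (70.1 − 1.76)/6.02 = 11.352 → N_min = 12.
One LSB is 9.9 V / 4096 = 2.4170 mV.
σ_q = LSB/√12 = 2.4170 mV/3.4641 = 0.698 mV.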